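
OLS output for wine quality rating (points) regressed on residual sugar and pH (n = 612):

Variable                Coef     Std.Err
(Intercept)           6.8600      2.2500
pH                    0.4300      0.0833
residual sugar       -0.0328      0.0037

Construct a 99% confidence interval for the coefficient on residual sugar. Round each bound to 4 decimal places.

(-0.0424, -0.0232)

Read off: b = -0.0328, SE = 0.0037 for residual sugar.
df = n − k − 1 = 612 − 2 − 1 = 609.
t* = t_{0.005, 609} = 2.583926.
Margin = t* × SE = 2.583926 × 0.0037 = 0.009561.
CI: -0.0328 ± 0.009561 → (-0.0424, -0.0232).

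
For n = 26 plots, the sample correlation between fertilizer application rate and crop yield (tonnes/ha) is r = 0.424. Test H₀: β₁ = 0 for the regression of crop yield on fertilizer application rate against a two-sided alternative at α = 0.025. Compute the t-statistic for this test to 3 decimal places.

t = 2.294

t = r·√(n − 2)/√(1 − r²) = 0.424·√24/√0.820224 = 2.294.
df = n − 2 = 24.
Two-sided p ≈ 0.0309, which is ≥ 0.025, so fail to reject H₀.
The data do not give significant evidence of a linear association between fertilizer application rate and crop yield.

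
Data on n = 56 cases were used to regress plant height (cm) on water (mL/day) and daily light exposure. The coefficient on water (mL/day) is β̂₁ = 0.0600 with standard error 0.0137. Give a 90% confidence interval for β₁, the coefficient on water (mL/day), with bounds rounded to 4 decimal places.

(0.0371, 0.0829)

df = n − k − 1 = 56 − 2 − 1 = 53.
t* = t_{0.05, 53} = 1.674116.
Margin = t* × SE = 1.674116 × 0.0137 = 0.022935.
CI: 0.0600 ± 0.022935 → (0.0371, 0.0829).
With 90% confidence, each one-unit increase in water (mL/day) is associated with a change of between 0.0371 and 0.0829 cm in plant height, holding the other predictors fixed.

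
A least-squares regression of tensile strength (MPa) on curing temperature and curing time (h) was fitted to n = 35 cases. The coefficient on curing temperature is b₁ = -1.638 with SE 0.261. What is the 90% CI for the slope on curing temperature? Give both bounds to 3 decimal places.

df = n − k − 1 = 35 − 2 − 1 = 32.
t* = t_{0.05, 32} = 1.693889.
Margin = t* × SE = 1.693889 × 0.261 = 0.44210.
CI: -1.638 ± 0.44210 → (-2.080, -1.196).
With 90% confidence, each one-unit increase in curing temperature is associated with a change of between -2.080 and -1.196 MPa in tensile strength, holding the other predictors fixed.

(-2.080, -1.196)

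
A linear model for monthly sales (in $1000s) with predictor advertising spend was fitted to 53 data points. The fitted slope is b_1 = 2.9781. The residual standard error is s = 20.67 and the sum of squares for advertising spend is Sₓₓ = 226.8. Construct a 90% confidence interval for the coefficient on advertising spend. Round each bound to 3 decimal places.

SE(b_1) = s/√Sₓₓ = 20.67/√226.8 = 1.37252.
df = n − 2 = 51.
t* = t_{0.05, 51} = 1.675285.
Margin = t* × SE = 1.675285 × 1.37252 = 2.29936.
CI: 2.9781 ± 2.29936 → (0.679, 5.277).
With 90% confidence, each one-unit increase in advertising spend is associated with a change of between 0.679 and 5.277 $1000s in monthly sales.

(0.679, 5.277)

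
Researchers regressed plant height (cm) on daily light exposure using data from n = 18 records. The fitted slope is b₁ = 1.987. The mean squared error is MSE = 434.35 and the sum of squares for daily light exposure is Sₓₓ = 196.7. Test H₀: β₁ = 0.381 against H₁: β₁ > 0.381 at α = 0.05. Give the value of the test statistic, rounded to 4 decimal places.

SE(b₁) = √(MSE/Sₓₓ) = √(434.35/196.7) = 1.486.
t = (1.987 − 0.381) / 1.486 = 1.0808.
df = n − 2 = 16.
One-sided p ≈ 0.1479, which is ≥ 0.05, so fail to reject H₀.
The data do not give significant evidence that the true slope on daily light exposure exceeds 0.381 cm per unit.

t = 1.0808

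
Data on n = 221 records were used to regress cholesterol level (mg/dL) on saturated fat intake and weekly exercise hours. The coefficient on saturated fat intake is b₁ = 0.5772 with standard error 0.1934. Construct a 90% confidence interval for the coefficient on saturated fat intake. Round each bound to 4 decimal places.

(0.2577, 0.8967)

df = n − k − 1 = 221 − 2 − 1 = 218.
t* = t_{0.05, 218} = 1.651873.
Margin = t* × SE = 1.651873 × 0.1934 = 0.319472.
CI: 0.5772 ± 0.319472 → (0.2577, 0.8967).
With 90% confidence, each one-unit increase in saturated fat intake is associated with a change of between 0.2577 and 0.8967 mg/dL in cholesterol level, holding the other predictors fixed.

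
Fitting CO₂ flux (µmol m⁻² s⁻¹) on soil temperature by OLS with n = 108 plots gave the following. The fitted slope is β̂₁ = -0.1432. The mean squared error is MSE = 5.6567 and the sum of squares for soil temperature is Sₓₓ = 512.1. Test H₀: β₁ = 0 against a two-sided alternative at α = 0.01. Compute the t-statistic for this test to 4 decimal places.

t = -1.3625

SE(β̂₁) = √(MSE/Sₓₓ) = √(5.6567/512.1) = 0.1051.
t = -0.1432 / 0.1051 = -1.3625.
df = n − 2 = 106.
Two-sided p ≈ 0.1759, which is ≥ 0.01, so fail to reject H₀.
The data do not give significant evidence of an association between soil temperature and CO₂ flux.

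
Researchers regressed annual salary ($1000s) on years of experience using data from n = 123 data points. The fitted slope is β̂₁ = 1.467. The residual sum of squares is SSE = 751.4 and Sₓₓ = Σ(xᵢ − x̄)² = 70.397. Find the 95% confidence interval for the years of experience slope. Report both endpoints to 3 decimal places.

(0.879, 2.055)

MSE = SSE/(n − 2) = 751.4/121 = 6.20992.
SE(β̂₁) = √(MSE/Sₓₓ) = √(6.20992/70.397) = 0.297006.
df = n − 2 = 121.
t* = t_{0.025, 121} = 1.979764.
Margin = t* × SE = 1.979764 × 0.297006 = 0.58800.
CI: 1.467 ± 0.58800 → (0.879, 2.055).
With 95% confidence, each one-unit increase in years of experience is associated with a change of between 0.879 and 2.055 $1000s in annual salary.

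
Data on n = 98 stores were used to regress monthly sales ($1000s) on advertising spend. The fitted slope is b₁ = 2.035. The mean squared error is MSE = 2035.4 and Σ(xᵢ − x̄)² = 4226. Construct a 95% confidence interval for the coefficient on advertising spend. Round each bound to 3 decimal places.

(0.657, 3.413)

SE(b₁) = √(MSE/Sₓₓ) = √(2035.4/4226) = 0.694001.
df = n − 2 = 96.
t* = t_{0.025, 96} = 1.984984.
Margin = t* × SE = 1.984984 × 0.694001 = 1.37758.
CI: 2.035 ± 1.37758 → (0.657, 3.413).
With 95% confidence, each one-unit increase in advertising spend is associated with a change of between 0.657 and 3.413 $1000s in monthly sales.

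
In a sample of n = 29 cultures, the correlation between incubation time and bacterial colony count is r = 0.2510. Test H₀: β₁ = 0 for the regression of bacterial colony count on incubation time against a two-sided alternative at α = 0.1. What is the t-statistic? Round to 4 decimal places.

t = 1.3474

t = r·√(n − 2)/√(1 − r²) = 0.2510·√27/√0.936999 = 1.3474.
df = n − 2 = 27.
Two-sided p ≈ 0.1891, which is ≥ 0.1, so fail to reject H₀.
The data do not give significant evidence of a linear association between incubation time and bacterial colony count.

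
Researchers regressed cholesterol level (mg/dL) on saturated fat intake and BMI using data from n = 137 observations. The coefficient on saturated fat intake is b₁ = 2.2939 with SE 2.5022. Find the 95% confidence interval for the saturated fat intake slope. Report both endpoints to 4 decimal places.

df = n − k − 1 = 137 − 2 − 1 = 134.
t* = t_{0.025, 134} = 1.977826.
Margin = t* × SE = 1.977826 × 2.5022 = 4.948916.
CI: 2.2939 ± 4.948916 → (-2.6550, 7.2428).
With 95% confidence, each one-unit increase in saturated fat intake is associated with a change of between -2.6550 and 7.2428 mg/dL in cholesterol level, holding the other predictors fixed.

(-2.6550, 7.2428)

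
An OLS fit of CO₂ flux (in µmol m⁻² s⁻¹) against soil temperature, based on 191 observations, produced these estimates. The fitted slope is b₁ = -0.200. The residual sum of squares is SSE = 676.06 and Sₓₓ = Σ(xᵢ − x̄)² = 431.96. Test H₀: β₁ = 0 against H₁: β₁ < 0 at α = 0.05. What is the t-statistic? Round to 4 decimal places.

t = -2.1978

MSE = SSE/(n − 2) = 676.06/189 = 3.57704.
SE(b₁) = √(MSE/Sₓₓ) = √(3.57704/431.96) = 0.0909997.
t = -0.200 / 0.0909997 = -2.1978.
df = n − 2 = 189.
One-sided p ≈ 0.0146, which is < 0.05, so reject H₀.
There is evidence that the true slope on soil temperature is negative.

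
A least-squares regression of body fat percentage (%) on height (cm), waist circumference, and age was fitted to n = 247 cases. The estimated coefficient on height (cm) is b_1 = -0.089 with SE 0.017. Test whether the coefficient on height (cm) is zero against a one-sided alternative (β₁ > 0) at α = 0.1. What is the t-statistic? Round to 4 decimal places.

t = -5.2353

H₀: β₁ = 0 vs H₁: β₁ > 0.
t = (b_1 − β₁⁰)/SE = -0.089 / 0.017 = -5.2353.
df = n − k − 1 = 247 − 3 − 1 = 243.
One-sided p ≈ 1.0000, which is ≥ 0.1, so fail to reject H₀.
The data do not give significant evidence that the true slope on height (cm) is positive, holding the other predictors fixed.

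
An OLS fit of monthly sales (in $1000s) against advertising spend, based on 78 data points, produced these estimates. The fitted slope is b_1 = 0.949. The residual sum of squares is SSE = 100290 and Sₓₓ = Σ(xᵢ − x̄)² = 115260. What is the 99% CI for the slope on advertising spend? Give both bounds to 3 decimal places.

(0.666, 1.232)

MSE = SSE/(n − 2) = 100290/76 = 1319.61.
SE(b_1) = √(MSE/Sₓₓ) = √(1319.61/115260) = 0.107.
df = n − 2 = 76.
t* = t_{0.005, 76} = 2.642078.
Margin = t* × SE = 2.642078 × 0.107 = 0.28270.
CI: 0.949 ± 0.28270 → (0.666, 1.232).
With 99% confidence, each one-unit increase in advertising spend is associated with a change of between 0.666 and 1.232 $1000s in monthly sales.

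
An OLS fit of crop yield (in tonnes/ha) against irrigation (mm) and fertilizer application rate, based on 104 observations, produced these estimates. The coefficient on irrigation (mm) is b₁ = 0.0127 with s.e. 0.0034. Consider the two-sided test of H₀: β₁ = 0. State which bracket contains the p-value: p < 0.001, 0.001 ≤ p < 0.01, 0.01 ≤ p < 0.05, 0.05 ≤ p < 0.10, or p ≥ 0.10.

t = 0.0127 / 0.0034 = 3.735.
df = n − k − 1 = 104 − 2 − 1 = 101.
Two-sided p = 2·P(T_{101} > |t|) ≈ 0.0003.
So p < 0.001.

p < 0.001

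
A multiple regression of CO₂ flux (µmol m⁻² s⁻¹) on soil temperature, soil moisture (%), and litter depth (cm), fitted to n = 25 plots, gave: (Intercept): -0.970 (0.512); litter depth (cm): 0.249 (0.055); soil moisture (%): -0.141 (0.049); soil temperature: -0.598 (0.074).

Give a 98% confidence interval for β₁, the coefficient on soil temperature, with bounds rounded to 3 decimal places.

(-0.784, -0.412)

Read off: b = -0.598, SE = 0.074 for soil temperature.
df = n − k − 1 = 25 − 3 − 1 = 21.
t* = t_{0.01, 21} = 2.517648.
Margin = t* × SE = 2.517648 × 0.074 = 0.18631.
CI: -0.598 ± 0.18631 → (-0.784, -0.412).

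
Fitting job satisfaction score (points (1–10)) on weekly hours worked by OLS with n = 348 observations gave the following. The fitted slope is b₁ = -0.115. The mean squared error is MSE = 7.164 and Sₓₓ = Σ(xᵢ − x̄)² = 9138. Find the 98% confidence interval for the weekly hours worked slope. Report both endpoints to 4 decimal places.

SE(b₁) = √(MSE/Sₓₓ) = √(7.164/9138) = 0.0279996.
df = n − 2 = 346.
t* = t_{0.01, 346} = 2.337173.
Margin = t* × SE = 2.337173 × 0.0279996 = 0.065440.
CI: -0.115 ± 0.065440 → (-0.1804, -0.0496).
With 98% confidence, each one-unit increase in weekly hours worked is associated with a change of between -0.1804 and -0.0496 points (1–10) in job satisfaction score.

(-0.1804, -0.0496)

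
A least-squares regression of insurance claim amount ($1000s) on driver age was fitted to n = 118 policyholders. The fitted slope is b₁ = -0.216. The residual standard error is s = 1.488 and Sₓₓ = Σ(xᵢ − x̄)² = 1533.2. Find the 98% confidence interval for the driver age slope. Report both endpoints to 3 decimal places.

SE(b₁) = s/√Sₓₓ = 1.488/√1533.2 = 0.0380017.
df = n − 2 = 116.
t* = t_{0.01, 116} = 2.358924.
Margin = t* × SE = 2.358924 × 0.0380017 = 0.08964.
CI: -0.216 ± 0.08964 → (-0.306, -0.126).
With 98% confidence, each one-unit increase in driver age is associated with a change of between -0.306 and -0.126 $1000s in insurance claim amount.

(-0.306, -0.126)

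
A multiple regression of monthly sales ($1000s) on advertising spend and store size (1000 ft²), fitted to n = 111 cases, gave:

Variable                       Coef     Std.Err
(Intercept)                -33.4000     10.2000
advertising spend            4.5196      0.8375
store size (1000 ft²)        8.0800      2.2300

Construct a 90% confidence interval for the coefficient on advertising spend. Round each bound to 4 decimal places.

Read off: b = 4.5196, SE = 0.8375 for advertising spend.
df = n − k − 1 = 111 − 2 − 1 = 108.
t* = t_{0.05, 108} = 1.659085.
Margin = t* × SE = 1.659085 × 0.8375 = 1.389484.
CI: 4.5196 ± 1.389484 → (3.1301, 5.9091).

(3.1301, 5.9091)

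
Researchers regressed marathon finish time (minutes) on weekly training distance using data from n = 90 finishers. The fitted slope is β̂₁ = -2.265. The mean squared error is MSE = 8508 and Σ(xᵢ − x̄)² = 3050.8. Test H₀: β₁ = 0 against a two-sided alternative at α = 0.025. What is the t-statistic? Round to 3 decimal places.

SE(β̂₁) = √(MSE/Sₓₓ) = √(8508/3050.8) = 1.66996.
t = -2.265 / 1.66996 = -1.356.
df = n − 2 = 88.
Two-sided p ≈ 0.1785, which is ≥ 0.025, so fail to reject H₀.
The data do not give significant evidence of an association between weekly training distance and marathon finish time.

t = -1.356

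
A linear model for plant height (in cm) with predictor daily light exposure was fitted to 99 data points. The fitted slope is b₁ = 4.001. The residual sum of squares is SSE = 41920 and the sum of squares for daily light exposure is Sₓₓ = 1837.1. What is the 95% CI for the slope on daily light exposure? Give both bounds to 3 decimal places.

MSE = SSE/(n − 2) = 41920/97 = 432.165.
SE(b₁) = √(MSE/Sₓₓ) = √(432.165/1837.1) = 0.485019.
df = n − 2 = 97.
t* = t_{0.025, 97} = 1.984723.
Margin = t* × SE = 1.984723 × 0.485019 = 0.96263.
CI: 4.001 ± 0.96263 → (3.038, 4.964).
With 95% confidence, each one-unit increase in daily light exposure is associated with a change of between 3.038 and 4.964 cm in plant height.

(3.038, 4.964)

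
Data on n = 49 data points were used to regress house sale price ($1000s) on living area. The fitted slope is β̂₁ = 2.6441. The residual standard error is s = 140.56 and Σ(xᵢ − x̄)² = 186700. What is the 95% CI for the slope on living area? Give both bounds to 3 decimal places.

SE(β̂₁) = s/√Sₓₓ = 140.56/√186700 = 0.325304.
df = n − 2 = 47.
t* = t_{0.025, 47} = 2.011741.
Margin = t* × SE = 2.011741 × 0.325304 = 0.65443.
CI: 2.6441 ± 0.65443 → (1.990, 3.299).
With 95% confidence, each one-unit increase in living area is associated with a change of between 1.990 and 3.299 $1000s in house sale price.

(1.990, 3.299)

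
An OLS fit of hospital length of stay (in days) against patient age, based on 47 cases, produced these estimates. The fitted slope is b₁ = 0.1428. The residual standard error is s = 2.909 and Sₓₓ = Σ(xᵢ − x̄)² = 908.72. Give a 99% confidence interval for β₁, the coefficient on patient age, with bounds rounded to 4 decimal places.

(-0.1167, 0.4023)

SE(b₁) = s/√Sₓₓ = 2.909/√908.72 = 0.0965003.
df = n − 2 = 45.
t* = t_{0.005, 45} = 2.689585.
Margin = t* × SE = 2.689585 × 0.0965003 = 0.259546.
CI: 0.1428 ± 0.259546 → (-0.1167, 0.4023).
With 99% confidence, each one-unit increase in patient age is associated with a change of between -0.1167 and 0.4023 days in hospital length of stay.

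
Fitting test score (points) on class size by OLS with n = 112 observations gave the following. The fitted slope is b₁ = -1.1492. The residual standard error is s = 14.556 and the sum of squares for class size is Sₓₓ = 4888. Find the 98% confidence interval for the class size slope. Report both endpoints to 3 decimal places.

SE(b₁) = s/√Sₓₓ = 14.556/√4888 = 0.208198.
df = n − 2 = 110.
t* = t_{0.01, 110} = 2.360726.
Margin = t* × SE = 2.360726 × 0.208198 = 0.49150.
CI: -1.1492 ± 0.49150 → (-1.641, -0.658).
With 98% confidence, each one-unit increase in class size is associated with a change of between -1.641 and -0.658 points in test score.

(-1.641, -0.658)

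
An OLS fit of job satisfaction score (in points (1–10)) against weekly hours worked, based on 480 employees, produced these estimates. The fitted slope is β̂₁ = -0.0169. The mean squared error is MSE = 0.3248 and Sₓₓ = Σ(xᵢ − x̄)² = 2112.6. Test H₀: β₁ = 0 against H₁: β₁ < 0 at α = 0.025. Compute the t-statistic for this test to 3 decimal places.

t = -1.363

SE(β̂₁) = √(MSE/Sₓₓ) = √(0.3248/2112.6) = 0.0123994.
t = -0.0169 / 0.0123994 = -1.363.
df = n − 2 = 478.
One-sided p ≈ 0.0868, which is ≥ 0.025, so fail to reject H₀.
The data do not give significant evidence that the true slope on weekly hours worked is negative.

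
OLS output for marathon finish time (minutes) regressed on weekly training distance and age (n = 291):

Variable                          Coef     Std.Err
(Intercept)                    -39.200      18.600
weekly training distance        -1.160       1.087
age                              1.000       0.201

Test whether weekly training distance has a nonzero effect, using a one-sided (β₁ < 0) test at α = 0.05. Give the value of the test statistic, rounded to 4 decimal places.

Read off: b = -1.160, SE = 1.087 for weekly training distance.
H₀: β₁ = 0 vs H₁: β₁ < 0.
t = -1.160 / 1.087 = -1.0672.
df = n − k − 1 = 291 − 2 − 1 = 288.
One-sided p ≈ 0.1434, which is ≥ 0.05, so fail to reject H₀.
The data do not give significant evidence that the true slope on weekly training distance is negative, holding the other predictors fixed.

t = -1.0672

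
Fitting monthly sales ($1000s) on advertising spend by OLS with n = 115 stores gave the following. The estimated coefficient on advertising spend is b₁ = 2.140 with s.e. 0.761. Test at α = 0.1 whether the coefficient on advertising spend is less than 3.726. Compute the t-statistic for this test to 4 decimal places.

t = -2.0841

H₀: β₁ = 3.726 vs H₁: β₁ < 3.726.
t = (b₁ − β₁⁰)/SE = (2.140 − 3.726) / 0.761 = -2.0841.
df = n − 2 = 115 − 2 = 113.
One-sided p ≈ 0.0197, which is < 0.1, so reject H₀.
There is evidence that the true slope on advertising spend is below 3.726 $1000s per unit.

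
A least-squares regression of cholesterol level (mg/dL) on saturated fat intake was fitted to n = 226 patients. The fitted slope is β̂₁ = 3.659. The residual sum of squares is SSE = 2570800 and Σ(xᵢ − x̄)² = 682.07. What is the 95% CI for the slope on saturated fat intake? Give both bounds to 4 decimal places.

MSE = SSE/(n − 2) = 2570800/224 = 11476.8.
SE(β̂₁) = √(MSE/Sₓₓ) = √(11476.8/682.07) = 4.102.
df = n − 2 = 224.
t* = t_{0.025, 224} = 1.970611.
Margin = t* × SE = 1.970611 × 4.102 = 8.083446.
CI: 3.659 ± 8.083446 → (-4.4244, 11.7424).
With 95% confidence, each one-unit increase in saturated fat intake is associated with a change of between -4.4244 and 11.7424 mg/dL in cholesterol level.

(-4.4244, 11.7424)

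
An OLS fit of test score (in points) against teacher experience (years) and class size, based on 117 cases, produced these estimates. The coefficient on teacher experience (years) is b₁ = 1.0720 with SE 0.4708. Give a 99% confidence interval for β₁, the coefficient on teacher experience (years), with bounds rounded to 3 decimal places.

df = n − k − 1 = 117 − 2 − 1 = 114.
t* = t_{0.005, 114} = 2.619645.
Margin = t* × SE = 2.619645 × 0.4708 = 1.23333.
CI: 1.0720 ± 1.23333 → (-0.161, 2.305).
With 99% confidence, each one-unit increase in teacher experience (years) is associated with a change of between -0.161 and 2.305 points in test score, holding the other predictors fixed.

(-0.161, 2.305)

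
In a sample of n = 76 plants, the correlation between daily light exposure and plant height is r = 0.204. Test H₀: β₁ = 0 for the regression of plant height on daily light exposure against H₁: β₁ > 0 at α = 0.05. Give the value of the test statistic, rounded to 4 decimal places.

t = r·√(n − 2)/√(1 − r²) = 0.204·√74/√0.958384 = 1.7926.
df = n − 2 = 74.
One-sided p ≈ 0.0386, which is < 0.05, so reject H₀.
There is evidence of a linear association between daily light exposure and plant height.

t = 1.7926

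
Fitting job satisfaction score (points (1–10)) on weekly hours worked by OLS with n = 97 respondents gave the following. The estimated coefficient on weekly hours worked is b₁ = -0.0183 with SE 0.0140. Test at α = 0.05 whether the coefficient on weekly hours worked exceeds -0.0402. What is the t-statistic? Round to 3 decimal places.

t = 1.564

H₀: β₁ = -0.0402 vs H₁: β₁ > -0.0402.
t = (b₁ − β₁⁰)/SE = (-0.0183 − (-0.0402)) / 0.0140 = 1.564.
df = n − 2 = 97 − 2 = 95.
One-sided p ≈ 0.0605, which is ≥ 0.05, so fail to reject H₀.
The data do not give significant evidence that the true slope on weekly hours worked exceeds -0.0402 points (1–10) per unit.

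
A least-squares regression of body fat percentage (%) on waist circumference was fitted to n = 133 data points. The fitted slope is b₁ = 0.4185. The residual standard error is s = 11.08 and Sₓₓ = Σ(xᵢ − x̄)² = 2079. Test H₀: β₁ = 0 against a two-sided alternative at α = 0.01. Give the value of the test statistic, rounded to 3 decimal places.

SE(b₁) = s/√Sₓₓ = 11.08/√2079 = 0.243003.
t = 0.4185 / 0.243003 = 1.722.
df = n − 2 = 131.
Two-sided p ≈ 0.0874, which is ≥ 0.01, so fail to reject H₀.
The data do not give significant evidence of an association between waist circumference and body fat percentage.

t = 1.722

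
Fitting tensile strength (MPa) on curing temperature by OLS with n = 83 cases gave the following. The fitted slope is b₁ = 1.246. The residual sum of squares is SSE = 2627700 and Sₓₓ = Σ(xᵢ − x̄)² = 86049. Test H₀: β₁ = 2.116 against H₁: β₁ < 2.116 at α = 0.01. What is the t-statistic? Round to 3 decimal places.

MSE = SSE/(n − 2) = 2627700/81 = 32440.7.
SE(b₁) = √(MSE/Sₓₓ) = √(32440.7/86049) = 0.614006.
t = (1.246 − 2.116) / 0.614006 = -1.417.
df = n − 2 = 81.
One-sided p ≈ 0.0802, which is ≥ 0.01, so fail to reject H₀.
The data do not give significant evidence that the true slope on curing temperature is below 2.116 MPa per unit.

t = -1.417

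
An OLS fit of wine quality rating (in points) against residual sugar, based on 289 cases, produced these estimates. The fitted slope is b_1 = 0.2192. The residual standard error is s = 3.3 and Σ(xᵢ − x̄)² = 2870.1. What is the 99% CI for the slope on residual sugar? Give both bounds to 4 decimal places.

(0.0595, 0.3789)

SE(b_1) = s/√Sₓₓ = 3.3/√2870.1 = 0.0615978.
df = n − 2 = 287.
t* = t_{0.005, 287} = 2.593068.
Margin = t* × SE = 2.593068 × 0.0615978 = 0.159727.
CI: 0.2192 ± 0.159727 → (0.0595, 0.3789).
With 99% confidence, each one-unit increase in residual sugar is associated with a change of between 0.0595 and 0.3789 points in wine quality rating.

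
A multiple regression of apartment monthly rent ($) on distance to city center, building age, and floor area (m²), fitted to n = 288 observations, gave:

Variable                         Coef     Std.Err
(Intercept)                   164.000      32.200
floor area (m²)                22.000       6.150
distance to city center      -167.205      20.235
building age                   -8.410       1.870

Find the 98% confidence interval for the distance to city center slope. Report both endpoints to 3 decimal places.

Read off: b = -167.205, SE = 20.235 for distance to city center.
df = n − k − 1 = 288 − 3 − 1 = 284.
t* = t_{0.01, 284} = 2.33955.
Margin = t* × SE = 2.33955 × 20.235 = 47.34079.
CI: -167.205 ± 47.34079 → (-214.546, -119.864).

(-214.546, -119.864)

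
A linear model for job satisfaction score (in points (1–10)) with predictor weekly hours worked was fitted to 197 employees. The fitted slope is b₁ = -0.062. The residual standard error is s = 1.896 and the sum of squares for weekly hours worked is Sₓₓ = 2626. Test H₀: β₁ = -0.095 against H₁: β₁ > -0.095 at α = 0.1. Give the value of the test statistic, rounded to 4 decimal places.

t = 0.8919

SE(b₁) = s/√Sₓₓ = 1.896/√2626 = 0.0369991.
t = (-0.062 − (-0.095)) / 0.0369991 = 0.8919.
df = n − 2 = 195.
One-sided p ≈ 0.1868, which is ≥ 0.1, so fail to reject H₀.
The data do not give significant evidence that the true slope on weekly hours worked exceeds -0.095 points (1–10) per unit.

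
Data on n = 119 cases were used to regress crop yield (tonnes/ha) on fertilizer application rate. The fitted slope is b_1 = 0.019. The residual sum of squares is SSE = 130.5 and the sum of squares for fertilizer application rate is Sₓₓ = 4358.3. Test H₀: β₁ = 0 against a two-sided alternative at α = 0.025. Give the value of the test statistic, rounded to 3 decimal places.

t = 1.188

MSE = SSE/(n − 2) = 130.5/117 = 1.11538.
SE(b_1) = √(MSE/Sₓₓ) = √(1.11538/4358.3) = 0.0159976.
t = 0.019 / 0.0159976 = 1.188.
df = n − 2 = 117.
Two-sided p ≈ 0.2374, which is ≥ 0.025, so fail to reject H₀.
The data do not give significant evidence of an association between fertilizer application rate and crop yield.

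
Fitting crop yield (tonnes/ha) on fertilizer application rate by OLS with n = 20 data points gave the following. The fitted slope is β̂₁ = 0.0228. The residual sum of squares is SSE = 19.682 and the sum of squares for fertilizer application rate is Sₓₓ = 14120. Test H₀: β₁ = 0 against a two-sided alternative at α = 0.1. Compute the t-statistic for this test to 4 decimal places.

t = 2.5909

MSE = SSE/(n − 2) = 19.682/18 = 1.09344.
SE(β̂₁) = √(MSE/Sₓₓ) = √(1.09344/14120) = 0.00879997.
t = 0.0228 / 0.00879997 = 2.5909.
df = n − 2 = 18.
Two-sided p ≈ 0.0184, which is < 0.1, so reject H₀.
There is evidence that fertilizer application rate is associated with crop yield.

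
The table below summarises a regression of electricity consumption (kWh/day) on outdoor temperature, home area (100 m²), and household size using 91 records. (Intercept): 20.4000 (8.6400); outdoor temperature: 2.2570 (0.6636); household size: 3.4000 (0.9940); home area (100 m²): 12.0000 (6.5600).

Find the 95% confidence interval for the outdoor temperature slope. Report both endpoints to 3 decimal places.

(0.938, 3.576)

Read off: b = 2.2570, SE = 0.6636 for outdoor temperature.
df = n − k − 1 = 91 − 3 − 1 = 87.
t* = t_{0.025, 87} = 1.987608.
Margin = t* × SE = 1.987608 × 0.6636 = 1.31898.
CI: 2.2570 ± 1.31898 → (0.938, 3.576).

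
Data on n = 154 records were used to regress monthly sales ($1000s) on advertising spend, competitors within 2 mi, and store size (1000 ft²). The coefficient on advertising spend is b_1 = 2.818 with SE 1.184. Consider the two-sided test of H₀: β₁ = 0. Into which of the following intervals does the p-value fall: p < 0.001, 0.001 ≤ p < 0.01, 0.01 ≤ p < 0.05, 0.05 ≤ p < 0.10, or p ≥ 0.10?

t = 2.818 / 1.184 = 2.380.
df = n − k − 1 = 154 − 3 − 1 = 150.
Two-sided p = 2·P(T_{150} > |t|) ≈ 0.0186.
So 0.01 ≤ p < 0.05.

0.01 ≤ p < 0.05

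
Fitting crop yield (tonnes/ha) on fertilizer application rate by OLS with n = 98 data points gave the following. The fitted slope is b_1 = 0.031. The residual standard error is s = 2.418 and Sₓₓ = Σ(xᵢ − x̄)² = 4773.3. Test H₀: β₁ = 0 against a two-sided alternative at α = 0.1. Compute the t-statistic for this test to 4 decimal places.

t = 0.8858

SE(b_1) = s/√Sₓₓ = 2.418/√4773.3 = 0.0349983.
t = 0.031 / 0.0349983 = 0.8858.
df = n − 2 = 96.
Two-sided p ≈ 0.3780, which is ≥ 0.1, so fail to reject H₀.
The data do not give significant evidence of an association between fertilizer application rate and crop yield.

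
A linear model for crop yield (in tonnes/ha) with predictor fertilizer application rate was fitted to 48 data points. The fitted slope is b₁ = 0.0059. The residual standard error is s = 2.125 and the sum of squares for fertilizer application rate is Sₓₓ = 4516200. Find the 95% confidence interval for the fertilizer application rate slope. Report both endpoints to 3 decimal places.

SE(b₁) = s/√Sₓₓ = 2.125/√4516200 = 0.000999936.
df = n − 2 = 46.
t* = t_{0.025, 46} = 2.012896.
Margin = t* × SE = 2.012896 × 0.000999936 = 0.00201.
CI: 0.0059 ± 0.00201 → (0.004, 0.008).
With 95% confidence, each one-unit increase in fertilizer application rate is associated with a change of between 0.004 and 0.008 tonnes/ha in crop yield.

(0.004, 0.008)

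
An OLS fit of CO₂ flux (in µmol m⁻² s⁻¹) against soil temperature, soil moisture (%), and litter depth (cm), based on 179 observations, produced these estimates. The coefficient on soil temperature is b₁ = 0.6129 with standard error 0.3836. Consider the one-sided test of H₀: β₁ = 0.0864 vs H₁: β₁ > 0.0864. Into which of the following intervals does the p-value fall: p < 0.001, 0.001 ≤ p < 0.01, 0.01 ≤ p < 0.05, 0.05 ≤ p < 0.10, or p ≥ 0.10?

t = (0.6129 − 0.0864) / 0.3836 = 1.373.
df = n − k − 1 = 179 − 3 − 1 = 175.
One-sided p = P(T_{175} > t) ≈ 0.0858.
So 0.05 ≤ p < 0.10.

0.05 ≤ p < 0.10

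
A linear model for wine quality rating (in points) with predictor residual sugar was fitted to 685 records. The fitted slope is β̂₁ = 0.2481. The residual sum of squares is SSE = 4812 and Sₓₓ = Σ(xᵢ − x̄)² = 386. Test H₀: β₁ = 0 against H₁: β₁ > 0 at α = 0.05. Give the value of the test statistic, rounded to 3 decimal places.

t = 1.836

MSE = SSE/(n − 2) = 4812/683 = 7.04539.
SE(β̂₁) = √(MSE/Sₓₓ) = √(7.04539/386) = 0.135101.
t = 0.2481 / 0.135101 = 1.836.
df = n − 2 = 683.
One-sided p ≈ 0.0334, which is < 0.05, so reject H₀.
There is evidence that the true slope on residual sugar is positive.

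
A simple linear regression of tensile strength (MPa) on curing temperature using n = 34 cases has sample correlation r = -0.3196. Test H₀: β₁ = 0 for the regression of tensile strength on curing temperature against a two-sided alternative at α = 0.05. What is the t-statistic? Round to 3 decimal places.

t = -1.908

t = r·√(n − 2)/√(1 − r²) = -0.3196·√32/√0.897856 = -1.908.
df = n − 2 = 32.
Two-sided p ≈ 0.0654, which is ≥ 0.05, so fail to reject H₀.
The data do not give significant evidence of a linear association between curing temperature and tensile strength.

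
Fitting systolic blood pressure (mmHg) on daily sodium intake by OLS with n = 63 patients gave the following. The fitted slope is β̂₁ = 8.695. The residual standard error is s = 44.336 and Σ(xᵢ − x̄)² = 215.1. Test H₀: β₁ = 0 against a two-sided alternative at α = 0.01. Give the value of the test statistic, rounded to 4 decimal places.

t = 2.8763

SE(β̂₁) = s/√Sₓₓ = 44.336/√215.1 = 3.02299.
t = 8.695 / 3.02299 = 2.8763.
df = n − 2 = 61.
Two-sided p ≈ 0.0055, which is < 0.01, so reject H₀.
There is evidence that daily sodium intake is associated with systolic blood pressure.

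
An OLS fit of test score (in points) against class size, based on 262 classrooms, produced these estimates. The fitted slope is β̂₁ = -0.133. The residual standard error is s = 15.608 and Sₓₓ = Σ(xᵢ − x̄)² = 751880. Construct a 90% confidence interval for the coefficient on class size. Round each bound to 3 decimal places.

SE(β̂₁) = s/√Sₓₓ = 15.608/√751880 = 0.018.
df = n − 2 = 260.
t* = t_{0.05, 260} = 1.650735.
Margin = t* × SE = 1.650735 × 0.018 = 0.02971.
CI: -0.133 ± 0.02971 → (-0.163, -0.103).
With 90% confidence, each one-unit increase in class size is associated with a change of between -0.163 and -0.103 points in test score.

(-0.163, -0.103)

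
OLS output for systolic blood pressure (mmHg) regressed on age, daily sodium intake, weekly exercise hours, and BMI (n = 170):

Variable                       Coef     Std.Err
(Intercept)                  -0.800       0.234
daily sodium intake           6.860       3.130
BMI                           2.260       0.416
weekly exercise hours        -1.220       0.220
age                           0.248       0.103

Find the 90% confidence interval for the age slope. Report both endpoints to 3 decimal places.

(0.078, 0.418)

Read off: b = 0.248, SE = 0.103 for age.
df = n − k − 1 = 170 − 4 − 1 = 165.
t* = t_{0.05, 165} = 1.654141.
Margin = t* × SE = 1.654141 × 0.103 = 0.17038.
CI: 0.248 ± 0.17038 → (0.078, 0.418).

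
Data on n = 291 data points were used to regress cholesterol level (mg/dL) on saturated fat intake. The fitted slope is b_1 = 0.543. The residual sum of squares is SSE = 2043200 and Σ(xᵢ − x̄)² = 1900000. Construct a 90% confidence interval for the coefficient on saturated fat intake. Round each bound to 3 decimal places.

(0.442, 0.644)

MSE = SSE/(n − 2) = 2043200/289 = 7069.9.
SE(b_1) = √(MSE/Sₓₓ) = √(7069.9/1900000) = 0.061.
df = n − 2 = 289.
t* = t_{0.05, 289} = 1.650143.
Margin = t* × SE = 1.650143 × 0.061 = 0.10066.
CI: 0.543 ± 0.10066 → (0.442, 0.644).
With 90% confidence, each one-unit increase in saturated fat intake is associated with a change of between 0.442 and 0.644 mg/dL in cholesterol level.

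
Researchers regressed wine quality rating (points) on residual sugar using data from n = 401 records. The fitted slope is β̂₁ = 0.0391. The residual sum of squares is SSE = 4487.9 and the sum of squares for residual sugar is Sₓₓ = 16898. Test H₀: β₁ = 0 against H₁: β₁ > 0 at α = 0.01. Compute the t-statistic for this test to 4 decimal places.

t = 1.5155

MSE = SSE/(n − 2) = 4487.9/399 = 11.2479.
SE(β̂₁) = √(MSE/Sₓₓ) = √(11.2479/16898) = 0.0257999.
t = 0.0391 / 0.0257999 = 1.5155.
df = n − 2 = 399.
One-sided p ≈ 0.0652, which is ≥ 0.01, so fail to reject H₀.
The data do not give significant evidence that the true slope on residual sugar is positive.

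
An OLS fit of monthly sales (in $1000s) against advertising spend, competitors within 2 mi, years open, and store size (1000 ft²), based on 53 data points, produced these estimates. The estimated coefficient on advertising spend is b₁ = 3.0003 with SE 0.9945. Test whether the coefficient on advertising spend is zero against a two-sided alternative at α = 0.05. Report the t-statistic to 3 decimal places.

t = 3.017

H₀: β₁ = 0 vs H₁: β₁ ≠ 0.
t = (b₁ − β₁⁰)/SE = 3.0003 / 0.9945 = 3.017.
df = n − k − 1 = 53 − 4 − 1 = 48.
Two-sided p ≈ 0.0041, which is < 0.05, so reject H₀.
There is evidence that advertising spend is associated with monthly sales, holding the other predictors fixed.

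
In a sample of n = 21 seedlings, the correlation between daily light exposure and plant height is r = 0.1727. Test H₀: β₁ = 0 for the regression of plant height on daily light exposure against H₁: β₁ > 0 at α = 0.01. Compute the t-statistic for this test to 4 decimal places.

t = 0.7643

t = r·√(n − 2)/√(1 − r²) = 0.1727·√19/√0.970175 = 0.7643.
df = n − 2 = 19.
One-sided p ≈ 0.2270, which is ≥ 0.01, so fail to reject H₀.
The data do not give significant evidence of a linear association between daily light exposure and plant height.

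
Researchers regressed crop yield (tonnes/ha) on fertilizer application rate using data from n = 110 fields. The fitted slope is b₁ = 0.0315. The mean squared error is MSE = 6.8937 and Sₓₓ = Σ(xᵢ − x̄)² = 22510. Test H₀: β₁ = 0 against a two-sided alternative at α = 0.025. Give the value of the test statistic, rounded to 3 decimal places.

SE(b₁) = √(MSE/Sₓₓ) = √(6.8937/22510) = 0.0175.
t = 0.0315 / 0.0175 = 1.800.
df = n − 2 = 108.
Two-sided p ≈ 0.0747, which is ≥ 0.025, so fail to reject H₀.
The data do not give significant evidence of an association between fertilizer application rate and crop yield.

t = 1.800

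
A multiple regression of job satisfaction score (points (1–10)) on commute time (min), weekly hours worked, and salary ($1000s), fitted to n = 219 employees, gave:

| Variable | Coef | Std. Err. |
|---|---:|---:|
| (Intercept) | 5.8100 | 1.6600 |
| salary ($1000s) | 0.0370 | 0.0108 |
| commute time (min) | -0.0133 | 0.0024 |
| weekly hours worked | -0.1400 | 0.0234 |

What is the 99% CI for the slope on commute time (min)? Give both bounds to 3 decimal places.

Read off: b = -0.0133, SE = 0.0024 for commute time (min).
df = n − k − 1 = 219 − 3 − 1 = 215.
t* = t_{0.005, 215} = 2.598889.
Margin = t* × SE = 2.598889 × 0.0024 = 0.00624.
CI: -0.0133 ± 0.00624 → (-0.020, -0.007).

(-0.020, -0.007)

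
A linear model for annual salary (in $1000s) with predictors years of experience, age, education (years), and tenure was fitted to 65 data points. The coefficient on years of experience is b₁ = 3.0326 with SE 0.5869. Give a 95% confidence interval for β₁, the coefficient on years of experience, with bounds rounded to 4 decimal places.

(1.8586, 4.2066)

df = n − k − 1 = 65 − 4 − 1 = 60.
t* = t_{0.025, 60} = 2.000298.
Margin = t* × SE = 2.000298 × 0.5869 = 1.173975.
CI: 3.0326 ± 1.173975 → (1.8586, 4.2066).
With 95% confidence, each one-unit increase in years of experience is associated with a change of between 1.8586 and 4.2066 $1000s in annual salary, holding the other predictors fixed.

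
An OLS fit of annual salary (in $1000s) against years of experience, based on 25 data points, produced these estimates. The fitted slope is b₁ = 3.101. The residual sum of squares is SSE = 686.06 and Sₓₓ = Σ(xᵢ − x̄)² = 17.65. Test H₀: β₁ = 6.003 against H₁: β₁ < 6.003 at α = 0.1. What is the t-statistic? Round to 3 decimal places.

MSE = SSE/(n − 2) = 686.06/23 = 29.8287.
SE(b₁) = √(MSE/Sₓₓ) = √(29.8287/17.65) = 1.3.
t = (3.101 − 6.003) / 1.3 = -2.232.
df = n − 2 = 23.
One-sided p ≈ 0.0178, which is < 0.1, so reject H₀.
There is evidence that the true slope on years of experience is below 6.003 $1000s per unit.

t = -2.232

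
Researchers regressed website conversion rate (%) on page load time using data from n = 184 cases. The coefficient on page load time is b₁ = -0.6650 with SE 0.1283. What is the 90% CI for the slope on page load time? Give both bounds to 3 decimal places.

(-0.877, -0.453)

df = n − 2 = 184 − 2 = 182.
t* = t_{0.05, 182} = 1.653269.
Margin = t* × SE = 1.653269 × 0.1283 = 0.21211.
CI: -0.6650 ± 0.21211 → (-0.877, -0.453).
With 90% confidence, each one-unit increase in page load time is associated with a change of between -0.877 and -0.453 % in website conversion rate.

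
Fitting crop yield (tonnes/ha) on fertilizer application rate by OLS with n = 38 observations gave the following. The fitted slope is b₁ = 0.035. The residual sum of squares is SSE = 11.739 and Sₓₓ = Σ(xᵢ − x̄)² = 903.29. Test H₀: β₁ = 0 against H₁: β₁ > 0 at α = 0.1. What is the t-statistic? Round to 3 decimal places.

t = 1.842

MSE = SSE/(n − 2) = 11.739/36 = 0.326083.
SE(b₁) = √(MSE/Sₓₓ) = √(0.326083/903.29) = 0.0189999.
t = 0.035 / 0.0189999 = 1.842.
df = n − 2 = 36.
One-sided p ≈ 0.0369, which is < 0.1, so reject H₀.
There is evidence that the true slope on fertilizer application rate is positive.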